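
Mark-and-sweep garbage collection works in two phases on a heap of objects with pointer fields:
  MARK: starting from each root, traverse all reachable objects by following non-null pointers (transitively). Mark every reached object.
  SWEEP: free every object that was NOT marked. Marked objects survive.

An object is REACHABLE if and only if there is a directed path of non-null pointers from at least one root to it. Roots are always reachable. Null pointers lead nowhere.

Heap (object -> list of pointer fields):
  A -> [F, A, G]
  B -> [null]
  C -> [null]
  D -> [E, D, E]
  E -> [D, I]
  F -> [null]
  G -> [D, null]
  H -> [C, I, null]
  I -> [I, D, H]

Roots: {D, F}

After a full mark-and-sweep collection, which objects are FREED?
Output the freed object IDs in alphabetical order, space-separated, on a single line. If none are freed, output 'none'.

Roots: D F
Mark D: refs=E D E, marked=D
Mark F: refs=null, marked=D F
Mark E: refs=D I, marked=D E F
Mark I: refs=I D H, marked=D E F I
Mark H: refs=C I null, marked=D E F H I
Mark C: refs=null, marked=C D E F H I
Unmarked (collected): A B G

Answer: A B G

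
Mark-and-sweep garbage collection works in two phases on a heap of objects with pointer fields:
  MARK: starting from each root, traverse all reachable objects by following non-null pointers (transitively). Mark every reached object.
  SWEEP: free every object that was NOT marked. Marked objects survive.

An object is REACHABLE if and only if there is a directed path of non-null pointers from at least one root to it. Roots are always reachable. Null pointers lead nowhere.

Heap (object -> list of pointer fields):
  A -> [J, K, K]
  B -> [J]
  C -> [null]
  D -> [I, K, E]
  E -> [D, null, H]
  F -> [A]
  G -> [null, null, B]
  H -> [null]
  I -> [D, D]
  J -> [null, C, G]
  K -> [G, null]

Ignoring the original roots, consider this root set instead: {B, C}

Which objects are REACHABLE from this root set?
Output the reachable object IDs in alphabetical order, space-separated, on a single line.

Roots: B C
Mark B: refs=J, marked=B
Mark C: refs=null, marked=B C
Mark J: refs=null C G, marked=B C J
Mark G: refs=null null B, marked=B C G J
Unmarked (collected): A D E F H I K

Answer: B C G J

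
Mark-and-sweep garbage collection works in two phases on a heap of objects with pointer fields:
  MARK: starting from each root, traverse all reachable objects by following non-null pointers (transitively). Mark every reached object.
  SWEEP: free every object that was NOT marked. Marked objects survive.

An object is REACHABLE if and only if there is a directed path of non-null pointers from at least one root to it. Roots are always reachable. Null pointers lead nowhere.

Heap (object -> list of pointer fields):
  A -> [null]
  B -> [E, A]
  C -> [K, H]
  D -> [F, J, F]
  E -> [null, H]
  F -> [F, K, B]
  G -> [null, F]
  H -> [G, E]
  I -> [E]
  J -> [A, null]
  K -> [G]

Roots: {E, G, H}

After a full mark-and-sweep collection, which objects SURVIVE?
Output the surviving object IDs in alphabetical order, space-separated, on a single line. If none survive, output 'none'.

Answer: A B E F G H K

Derivation:
Roots: E G H
Mark E: refs=null H, marked=E
Mark G: refs=null F, marked=E G
Mark H: refs=G E, marked=E G H
Mark F: refs=F K B, marked=E F G H
Mark K: refs=G, marked=E F G H K
Mark B: refs=E A, marked=B E F G H K
Mark A: refs=null, marked=A B E F G H K
Unmarked (collected): C D I J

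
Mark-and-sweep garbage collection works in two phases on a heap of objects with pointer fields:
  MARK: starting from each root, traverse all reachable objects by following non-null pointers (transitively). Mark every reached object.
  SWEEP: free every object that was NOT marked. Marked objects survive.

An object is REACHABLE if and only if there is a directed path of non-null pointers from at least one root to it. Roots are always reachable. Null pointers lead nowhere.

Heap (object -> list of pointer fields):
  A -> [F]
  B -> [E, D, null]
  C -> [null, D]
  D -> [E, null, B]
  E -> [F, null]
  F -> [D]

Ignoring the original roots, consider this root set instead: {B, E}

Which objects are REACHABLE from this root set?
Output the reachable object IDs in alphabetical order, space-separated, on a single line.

Answer: B D E F

Derivation:
Roots: B E
Mark B: refs=E D null, marked=B
Mark E: refs=F null, marked=B E
Mark D: refs=E null B, marked=B D E
Mark F: refs=D, marked=B D E F
Unmarked (collected): A C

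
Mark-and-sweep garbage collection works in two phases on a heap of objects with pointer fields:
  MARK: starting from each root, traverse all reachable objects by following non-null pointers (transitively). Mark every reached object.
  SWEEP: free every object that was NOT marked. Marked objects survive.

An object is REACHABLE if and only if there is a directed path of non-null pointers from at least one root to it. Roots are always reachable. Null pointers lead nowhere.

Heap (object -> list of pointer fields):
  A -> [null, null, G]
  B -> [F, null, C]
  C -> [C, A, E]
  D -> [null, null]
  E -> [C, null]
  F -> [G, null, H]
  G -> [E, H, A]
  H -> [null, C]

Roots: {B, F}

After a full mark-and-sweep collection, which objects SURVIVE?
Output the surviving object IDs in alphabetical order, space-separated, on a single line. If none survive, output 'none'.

Roots: B F
Mark B: refs=F null C, marked=B
Mark F: refs=G null H, marked=B F
Mark C: refs=C A E, marked=B C F
Mark G: refs=E H A, marked=B C F G
Mark H: refs=null C, marked=B C F G H
Mark A: refs=null null G, marked=A B C F G H
Mark E: refs=C null, marked=A B C E F G H
Unmarked (collected): D

Answer: A B C E F G H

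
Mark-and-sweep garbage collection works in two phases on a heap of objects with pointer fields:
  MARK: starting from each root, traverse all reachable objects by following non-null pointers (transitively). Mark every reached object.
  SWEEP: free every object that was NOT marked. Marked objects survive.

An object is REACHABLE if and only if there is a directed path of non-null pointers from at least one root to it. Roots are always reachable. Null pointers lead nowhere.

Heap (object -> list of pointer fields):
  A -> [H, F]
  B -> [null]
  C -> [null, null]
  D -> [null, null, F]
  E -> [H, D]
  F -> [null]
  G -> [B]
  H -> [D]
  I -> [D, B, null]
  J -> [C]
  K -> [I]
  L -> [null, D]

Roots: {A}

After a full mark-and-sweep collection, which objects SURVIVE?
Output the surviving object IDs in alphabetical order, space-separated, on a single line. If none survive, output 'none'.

Answer: A D F H

Derivation:
Roots: A
Mark A: refs=H F, marked=A
Mark H: refs=D, marked=A H
Mark F: refs=null, marked=A F H
Mark D: refs=null null F, marked=A D F H
Unmarked (collected): B C E G I J K L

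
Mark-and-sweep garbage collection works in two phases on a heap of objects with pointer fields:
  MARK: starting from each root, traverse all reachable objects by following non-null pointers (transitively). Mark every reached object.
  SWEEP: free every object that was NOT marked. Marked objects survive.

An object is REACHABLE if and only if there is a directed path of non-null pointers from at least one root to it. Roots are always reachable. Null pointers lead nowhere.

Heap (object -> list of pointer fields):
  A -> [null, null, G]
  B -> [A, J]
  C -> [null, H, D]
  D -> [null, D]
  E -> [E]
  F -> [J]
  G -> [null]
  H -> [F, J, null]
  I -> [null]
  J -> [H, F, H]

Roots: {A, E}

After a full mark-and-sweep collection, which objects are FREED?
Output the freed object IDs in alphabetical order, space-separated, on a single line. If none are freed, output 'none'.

Roots: A E
Mark A: refs=null null G, marked=A
Mark E: refs=E, marked=A E
Mark G: refs=null, marked=A E G
Unmarked (collected): B C D F H I J

Answer: B C D F H I J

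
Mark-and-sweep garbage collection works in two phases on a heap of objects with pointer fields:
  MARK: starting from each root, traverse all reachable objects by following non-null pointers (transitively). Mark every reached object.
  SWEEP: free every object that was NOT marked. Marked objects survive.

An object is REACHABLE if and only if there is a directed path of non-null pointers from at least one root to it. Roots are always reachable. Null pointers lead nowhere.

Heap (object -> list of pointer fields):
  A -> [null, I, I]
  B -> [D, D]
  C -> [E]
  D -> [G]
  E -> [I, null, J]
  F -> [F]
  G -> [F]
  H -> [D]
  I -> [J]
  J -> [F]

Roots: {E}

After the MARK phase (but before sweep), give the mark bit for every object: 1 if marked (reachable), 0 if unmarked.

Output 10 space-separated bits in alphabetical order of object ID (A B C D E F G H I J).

Answer: 0 0 0 0 1 1 0 0 1 1

Derivation:
Roots: E
Mark E: refs=I null J, marked=E
Mark I: refs=J, marked=E I
Mark J: refs=F, marked=E I J
Mark F: refs=F, marked=E F I J
Unmarked (collected): A B C D G H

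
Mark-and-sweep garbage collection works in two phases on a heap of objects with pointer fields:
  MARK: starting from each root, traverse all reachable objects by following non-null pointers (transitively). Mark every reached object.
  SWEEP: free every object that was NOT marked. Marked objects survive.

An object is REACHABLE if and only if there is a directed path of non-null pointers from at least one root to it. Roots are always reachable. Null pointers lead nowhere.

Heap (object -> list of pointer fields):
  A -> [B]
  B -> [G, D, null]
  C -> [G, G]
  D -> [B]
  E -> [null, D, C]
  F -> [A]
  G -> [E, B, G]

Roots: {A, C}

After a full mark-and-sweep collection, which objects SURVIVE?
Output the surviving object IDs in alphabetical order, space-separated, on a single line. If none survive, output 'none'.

Answer: A B C D E G

Derivation:
Roots: A C
Mark A: refs=B, marked=A
Mark C: refs=G G, marked=A C
Mark B: refs=G D null, marked=A B C
Mark G: refs=E B G, marked=A B C G
Mark D: refs=B, marked=A B C D G
Mark E: refs=null D C, marked=A B C D E G
Unmarked (collected): F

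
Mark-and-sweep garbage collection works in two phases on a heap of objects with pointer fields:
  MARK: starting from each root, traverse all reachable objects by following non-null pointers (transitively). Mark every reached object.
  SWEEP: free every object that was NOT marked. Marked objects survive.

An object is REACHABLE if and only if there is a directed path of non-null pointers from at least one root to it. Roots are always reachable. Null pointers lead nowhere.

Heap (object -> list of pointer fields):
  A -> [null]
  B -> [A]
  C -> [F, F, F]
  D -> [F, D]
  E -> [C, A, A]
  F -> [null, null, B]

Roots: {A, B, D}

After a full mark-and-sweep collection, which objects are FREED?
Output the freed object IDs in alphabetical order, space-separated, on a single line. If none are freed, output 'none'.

Roots: A B D
Mark A: refs=null, marked=A
Mark B: refs=A, marked=A B
Mark D: refs=F D, marked=A B D
Mark F: refs=null null B, marked=A B D F
Unmarked (collected): C E

Answer: C E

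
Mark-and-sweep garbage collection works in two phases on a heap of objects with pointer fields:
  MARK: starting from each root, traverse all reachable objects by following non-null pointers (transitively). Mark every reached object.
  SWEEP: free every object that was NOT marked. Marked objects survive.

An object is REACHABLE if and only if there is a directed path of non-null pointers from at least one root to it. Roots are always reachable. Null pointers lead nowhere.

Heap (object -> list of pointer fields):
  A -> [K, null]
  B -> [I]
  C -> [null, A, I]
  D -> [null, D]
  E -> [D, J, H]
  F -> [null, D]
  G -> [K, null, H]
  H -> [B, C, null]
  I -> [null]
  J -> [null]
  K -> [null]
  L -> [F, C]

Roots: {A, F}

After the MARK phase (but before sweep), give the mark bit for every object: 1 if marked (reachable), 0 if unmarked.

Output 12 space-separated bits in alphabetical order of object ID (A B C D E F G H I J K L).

Answer: 1 0 0 1 0 1 0 0 0 0 1 0

Derivation:
Roots: A F
Mark A: refs=K null, marked=A
Mark F: refs=null D, marked=A F
Mark K: refs=null, marked=A F K
Mark D: refs=null D, marked=A D F K
Unmarked (collected): B C E G H I J L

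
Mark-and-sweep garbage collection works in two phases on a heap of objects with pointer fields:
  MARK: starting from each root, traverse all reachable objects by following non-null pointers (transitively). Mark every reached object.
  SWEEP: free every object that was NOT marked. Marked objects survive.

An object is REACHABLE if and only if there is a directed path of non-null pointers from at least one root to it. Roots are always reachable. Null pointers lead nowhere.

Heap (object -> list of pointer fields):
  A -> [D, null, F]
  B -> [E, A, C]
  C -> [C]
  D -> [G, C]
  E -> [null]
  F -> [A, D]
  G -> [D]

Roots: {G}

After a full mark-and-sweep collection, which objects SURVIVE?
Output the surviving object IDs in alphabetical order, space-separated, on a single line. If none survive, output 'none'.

Roots: G
Mark G: refs=D, marked=G
Mark D: refs=G C, marked=D G
Mark C: refs=C, marked=C D G
Unmarked (collected): A B E F

Answer: C D G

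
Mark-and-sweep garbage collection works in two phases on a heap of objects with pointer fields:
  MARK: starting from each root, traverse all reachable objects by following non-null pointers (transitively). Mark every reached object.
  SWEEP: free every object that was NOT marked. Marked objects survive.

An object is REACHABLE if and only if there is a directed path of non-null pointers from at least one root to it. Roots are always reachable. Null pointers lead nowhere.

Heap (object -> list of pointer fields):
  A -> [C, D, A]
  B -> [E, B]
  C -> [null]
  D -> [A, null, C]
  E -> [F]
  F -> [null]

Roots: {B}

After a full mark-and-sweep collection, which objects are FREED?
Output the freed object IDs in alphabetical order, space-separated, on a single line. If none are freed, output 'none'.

Answer: A C D

Derivation:
Roots: B
Mark B: refs=E B, marked=B
Mark E: refs=F, marked=B E
Mark F: refs=null, marked=B E F
Unmarked (collected): A C D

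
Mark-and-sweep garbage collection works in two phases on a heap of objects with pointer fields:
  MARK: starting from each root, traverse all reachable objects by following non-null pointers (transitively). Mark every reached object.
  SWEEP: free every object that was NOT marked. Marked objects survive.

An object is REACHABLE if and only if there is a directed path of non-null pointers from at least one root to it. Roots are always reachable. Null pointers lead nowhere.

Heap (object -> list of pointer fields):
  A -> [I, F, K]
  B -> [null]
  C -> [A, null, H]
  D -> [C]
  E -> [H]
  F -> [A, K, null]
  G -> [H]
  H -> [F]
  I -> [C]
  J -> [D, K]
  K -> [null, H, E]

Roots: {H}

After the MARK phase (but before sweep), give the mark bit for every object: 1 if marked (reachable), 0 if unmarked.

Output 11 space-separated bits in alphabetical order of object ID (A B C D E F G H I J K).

Roots: H
Mark H: refs=F, marked=H
Mark F: refs=A K null, marked=F H
Mark A: refs=I F K, marked=A F H
Mark K: refs=null H E, marked=A F H K
Mark I: refs=C, marked=A F H I K
Mark E: refs=H, marked=A E F H I K
Mark C: refs=A null H, marked=A C E F H I K
Unmarked (collected): B D G J

Answer: 1 0 1 0 1 1 0 1 1 0 1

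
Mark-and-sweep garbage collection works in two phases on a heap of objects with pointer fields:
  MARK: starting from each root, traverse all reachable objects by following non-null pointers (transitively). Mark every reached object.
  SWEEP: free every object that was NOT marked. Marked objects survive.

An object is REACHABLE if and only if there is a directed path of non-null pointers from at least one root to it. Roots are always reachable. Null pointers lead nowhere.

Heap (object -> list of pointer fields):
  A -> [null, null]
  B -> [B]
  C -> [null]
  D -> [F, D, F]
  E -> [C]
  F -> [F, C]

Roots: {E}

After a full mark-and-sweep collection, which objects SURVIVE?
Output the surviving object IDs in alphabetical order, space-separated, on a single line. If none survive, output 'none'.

Roots: E
Mark E: refs=C, marked=E
Mark C: refs=null, marked=C E
Unmarked (collected): A B D F

Answer: C E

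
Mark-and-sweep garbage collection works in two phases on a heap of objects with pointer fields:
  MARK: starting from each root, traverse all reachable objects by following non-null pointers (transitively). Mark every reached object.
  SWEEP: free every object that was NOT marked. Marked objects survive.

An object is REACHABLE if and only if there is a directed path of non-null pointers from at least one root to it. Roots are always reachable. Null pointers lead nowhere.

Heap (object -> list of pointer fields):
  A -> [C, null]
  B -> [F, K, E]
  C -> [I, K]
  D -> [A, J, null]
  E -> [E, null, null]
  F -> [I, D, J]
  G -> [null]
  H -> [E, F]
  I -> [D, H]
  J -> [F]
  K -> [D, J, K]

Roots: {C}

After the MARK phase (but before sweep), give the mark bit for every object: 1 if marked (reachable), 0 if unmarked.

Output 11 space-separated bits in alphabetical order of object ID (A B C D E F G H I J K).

Answer: 1 0 1 1 1 1 0 1 1 1 1

Derivation:
Roots: C
Mark C: refs=I K, marked=C
Mark I: refs=D H, marked=C I
Mark K: refs=D J K, marked=C I K
Mark D: refs=A J null, marked=C D I K
Mark H: refs=E F, marked=C D H I K
Mark J: refs=F, marked=C D H I J K
Mark A: refs=C null, marked=A C D H I J K
Mark E: refs=E null null, marked=A C D E H I J K
Mark F: refs=I D J, marked=A C D E F H I J K
Unmarked (collected): B G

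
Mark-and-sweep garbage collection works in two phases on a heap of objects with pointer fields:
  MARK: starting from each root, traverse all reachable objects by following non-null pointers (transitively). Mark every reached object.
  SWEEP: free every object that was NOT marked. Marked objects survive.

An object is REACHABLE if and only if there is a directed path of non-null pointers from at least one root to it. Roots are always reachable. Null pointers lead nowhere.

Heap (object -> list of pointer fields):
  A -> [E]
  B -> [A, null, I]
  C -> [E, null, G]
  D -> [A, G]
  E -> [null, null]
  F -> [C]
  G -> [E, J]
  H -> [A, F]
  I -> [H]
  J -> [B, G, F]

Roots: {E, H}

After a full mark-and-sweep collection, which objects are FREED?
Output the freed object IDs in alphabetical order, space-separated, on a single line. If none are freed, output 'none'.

Answer: D

Derivation:
Roots: E H
Mark E: refs=null null, marked=E
Mark H: refs=A F, marked=E H
Mark A: refs=E, marked=A E H
Mark F: refs=C, marked=A E F H
Mark C: refs=E null G, marked=A C E F H
Mark G: refs=E J, marked=A C E F G H
Mark J: refs=B G F, marked=A C E F G H J
Mark B: refs=A null I, marked=A B C E F G H J
Mark I: refs=H, marked=A B C E F G H I J
Unmarked (collected): D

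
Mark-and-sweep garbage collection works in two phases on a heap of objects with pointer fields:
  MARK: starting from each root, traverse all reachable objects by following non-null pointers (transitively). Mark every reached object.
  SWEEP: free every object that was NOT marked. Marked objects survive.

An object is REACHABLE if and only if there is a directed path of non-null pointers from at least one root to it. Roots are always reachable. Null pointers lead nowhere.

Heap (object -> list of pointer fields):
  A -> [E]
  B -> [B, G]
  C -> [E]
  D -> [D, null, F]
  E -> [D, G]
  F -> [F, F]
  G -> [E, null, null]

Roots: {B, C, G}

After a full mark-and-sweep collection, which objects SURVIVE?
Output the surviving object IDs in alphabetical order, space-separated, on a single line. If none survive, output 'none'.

Answer: B C D E F G

Derivation:
Roots: B C G
Mark B: refs=B G, marked=B
Mark C: refs=E, marked=B C
Mark G: refs=E null null, marked=B C G
Mark E: refs=D G, marked=B C E G
Mark D: refs=D null F, marked=B C D E G
Mark F: refs=F F, marked=B C D E F G
Unmarked (collected): A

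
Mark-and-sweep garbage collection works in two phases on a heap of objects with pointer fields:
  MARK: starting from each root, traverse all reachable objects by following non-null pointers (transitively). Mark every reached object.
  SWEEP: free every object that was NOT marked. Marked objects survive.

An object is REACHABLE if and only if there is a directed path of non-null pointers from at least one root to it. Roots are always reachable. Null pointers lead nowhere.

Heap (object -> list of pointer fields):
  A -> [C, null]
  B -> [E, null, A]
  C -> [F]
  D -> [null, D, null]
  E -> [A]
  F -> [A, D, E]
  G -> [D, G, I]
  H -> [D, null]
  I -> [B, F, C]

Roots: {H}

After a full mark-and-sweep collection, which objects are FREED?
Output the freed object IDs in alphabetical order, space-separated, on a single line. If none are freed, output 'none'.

Answer: A B C E F G I

Derivation:
Roots: H
Mark H: refs=D null, marked=H
Mark D: refs=null D null, marked=D H
Unmarked (collected): A B C E F G I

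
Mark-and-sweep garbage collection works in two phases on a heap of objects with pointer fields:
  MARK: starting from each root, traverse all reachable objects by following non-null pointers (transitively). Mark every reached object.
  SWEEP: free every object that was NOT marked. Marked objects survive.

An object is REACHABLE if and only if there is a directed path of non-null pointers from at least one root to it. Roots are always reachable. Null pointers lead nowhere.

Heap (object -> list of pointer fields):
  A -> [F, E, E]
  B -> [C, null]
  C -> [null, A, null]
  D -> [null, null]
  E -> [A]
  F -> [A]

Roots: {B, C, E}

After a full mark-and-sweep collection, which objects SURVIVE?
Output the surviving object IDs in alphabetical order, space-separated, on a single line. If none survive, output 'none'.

Answer: A B C E F

Derivation:
Roots: B C E
Mark B: refs=C null, marked=B
Mark C: refs=null A null, marked=B C
Mark E: refs=A, marked=B C E
Mark A: refs=F E E, marked=A B C E
Mark F: refs=A, marked=A B C E F
Unmarked (collected): D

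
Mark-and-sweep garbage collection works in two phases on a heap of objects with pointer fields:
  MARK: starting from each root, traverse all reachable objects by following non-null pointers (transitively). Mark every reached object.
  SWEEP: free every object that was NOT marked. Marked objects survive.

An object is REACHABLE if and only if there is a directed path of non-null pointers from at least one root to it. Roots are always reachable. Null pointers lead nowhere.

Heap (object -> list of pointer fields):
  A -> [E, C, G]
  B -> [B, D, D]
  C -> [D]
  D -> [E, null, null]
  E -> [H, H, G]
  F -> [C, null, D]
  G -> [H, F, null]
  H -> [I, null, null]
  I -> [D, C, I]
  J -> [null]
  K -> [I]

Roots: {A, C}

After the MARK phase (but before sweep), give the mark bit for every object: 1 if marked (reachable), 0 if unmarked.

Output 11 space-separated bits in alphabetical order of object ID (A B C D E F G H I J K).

Roots: A C
Mark A: refs=E C G, marked=A
Mark C: refs=D, marked=A C
Mark E: refs=H H G, marked=A C E
Mark G: refs=H F null, marked=A C E G
Mark D: refs=E null null, marked=A C D E G
Mark H: refs=I null null, marked=A C D E G H
Mark F: refs=C null D, marked=A C D E F G H
Mark I: refs=D C I, marked=A C D E F G H I
Unmarked (collected): B J K

Answer: 1 0 1 1 1 1 1 1 1 0 0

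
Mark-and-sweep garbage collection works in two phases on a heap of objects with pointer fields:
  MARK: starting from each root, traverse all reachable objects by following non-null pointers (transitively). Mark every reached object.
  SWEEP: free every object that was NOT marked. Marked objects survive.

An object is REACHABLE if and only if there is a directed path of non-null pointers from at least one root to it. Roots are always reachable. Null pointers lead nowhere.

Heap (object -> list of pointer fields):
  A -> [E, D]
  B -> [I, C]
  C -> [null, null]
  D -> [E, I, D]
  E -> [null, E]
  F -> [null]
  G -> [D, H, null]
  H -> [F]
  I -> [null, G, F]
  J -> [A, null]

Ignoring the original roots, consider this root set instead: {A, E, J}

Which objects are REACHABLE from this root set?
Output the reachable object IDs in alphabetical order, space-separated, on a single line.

Answer: A D E F G H I J

Derivation:
Roots: A E J
Mark A: refs=E D, marked=A
Mark E: refs=null E, marked=A E
Mark J: refs=A null, marked=A E J
Mark D: refs=E I D, marked=A D E J
Mark I: refs=null G F, marked=A D E I J
Mark G: refs=D H null, marked=A D E G I J
Mark F: refs=null, marked=A D E F G I J
Mark H: refs=F, marked=A D E F G H I J
Unmarked (collected): B C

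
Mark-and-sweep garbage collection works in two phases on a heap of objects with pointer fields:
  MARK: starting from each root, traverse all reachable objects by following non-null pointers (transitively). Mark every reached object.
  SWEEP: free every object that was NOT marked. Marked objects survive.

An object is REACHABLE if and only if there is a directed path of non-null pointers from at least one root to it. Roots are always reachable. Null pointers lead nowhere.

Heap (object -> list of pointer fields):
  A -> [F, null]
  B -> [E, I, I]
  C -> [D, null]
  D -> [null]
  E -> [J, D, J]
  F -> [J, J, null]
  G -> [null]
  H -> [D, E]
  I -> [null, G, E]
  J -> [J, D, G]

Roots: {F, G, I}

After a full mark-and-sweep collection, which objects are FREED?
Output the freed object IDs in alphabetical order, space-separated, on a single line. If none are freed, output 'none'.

Roots: F G I
Mark F: refs=J J null, marked=F
Mark G: refs=null, marked=F G
Mark I: refs=null G E, marked=F G I
Mark J: refs=J D G, marked=F G I J
Mark E: refs=J D J, marked=E F G I J
Mark D: refs=null, marked=D E F G I J
Unmarked (collected): A B C H

Answer: A B C H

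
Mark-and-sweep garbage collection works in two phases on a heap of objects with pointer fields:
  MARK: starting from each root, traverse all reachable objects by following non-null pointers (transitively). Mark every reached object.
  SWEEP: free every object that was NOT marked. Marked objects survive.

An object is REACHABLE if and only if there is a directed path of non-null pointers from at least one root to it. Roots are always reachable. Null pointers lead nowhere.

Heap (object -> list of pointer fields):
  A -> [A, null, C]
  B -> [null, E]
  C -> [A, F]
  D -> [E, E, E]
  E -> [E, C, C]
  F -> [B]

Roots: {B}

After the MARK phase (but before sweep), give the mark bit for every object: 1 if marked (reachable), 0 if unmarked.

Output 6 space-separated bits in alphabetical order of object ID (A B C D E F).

Answer: 1 1 1 0 1 1

Derivation:
Roots: B
Mark B: refs=null E, marked=B
Mark E: refs=E C C, marked=B E
Mark C: refs=A F, marked=B C E
Mark A: refs=A null C, marked=A B C E
Mark F: refs=B, marked=A B C E F
Unmarked (collected): D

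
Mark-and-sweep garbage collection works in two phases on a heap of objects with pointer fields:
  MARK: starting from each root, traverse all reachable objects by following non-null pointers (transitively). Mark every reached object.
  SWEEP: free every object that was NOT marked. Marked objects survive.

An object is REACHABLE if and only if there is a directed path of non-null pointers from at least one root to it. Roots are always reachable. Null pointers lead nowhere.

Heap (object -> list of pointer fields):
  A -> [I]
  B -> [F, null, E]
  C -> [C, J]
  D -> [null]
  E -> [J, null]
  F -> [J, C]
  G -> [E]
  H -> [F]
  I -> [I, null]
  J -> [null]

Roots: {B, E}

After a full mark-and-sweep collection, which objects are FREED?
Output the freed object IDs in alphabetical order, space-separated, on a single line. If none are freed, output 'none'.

Roots: B E
Mark B: refs=F null E, marked=B
Mark E: refs=J null, marked=B E
Mark F: refs=J C, marked=B E F
Mark J: refs=null, marked=B E F J
Mark C: refs=C J, marked=B C E F J
Unmarked (collected): A D G H I

Answer: A D G H I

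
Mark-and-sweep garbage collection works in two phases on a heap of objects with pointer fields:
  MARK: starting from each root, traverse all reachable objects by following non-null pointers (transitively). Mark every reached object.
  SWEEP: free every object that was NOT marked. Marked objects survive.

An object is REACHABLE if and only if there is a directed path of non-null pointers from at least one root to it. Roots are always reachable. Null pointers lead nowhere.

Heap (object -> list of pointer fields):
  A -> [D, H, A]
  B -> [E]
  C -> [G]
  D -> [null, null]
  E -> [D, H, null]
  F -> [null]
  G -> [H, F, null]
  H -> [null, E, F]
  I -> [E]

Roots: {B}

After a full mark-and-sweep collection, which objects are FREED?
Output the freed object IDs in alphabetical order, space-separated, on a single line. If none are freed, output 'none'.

Answer: A C G I

Derivation:
Roots: B
Mark B: refs=E, marked=B
Mark E: refs=D H null, marked=B E
Mark D: refs=null null, marked=B D E
Mark H: refs=null E F, marked=B D E H
Mark F: refs=null, marked=B D E F H
Unmarked (collected): A C G I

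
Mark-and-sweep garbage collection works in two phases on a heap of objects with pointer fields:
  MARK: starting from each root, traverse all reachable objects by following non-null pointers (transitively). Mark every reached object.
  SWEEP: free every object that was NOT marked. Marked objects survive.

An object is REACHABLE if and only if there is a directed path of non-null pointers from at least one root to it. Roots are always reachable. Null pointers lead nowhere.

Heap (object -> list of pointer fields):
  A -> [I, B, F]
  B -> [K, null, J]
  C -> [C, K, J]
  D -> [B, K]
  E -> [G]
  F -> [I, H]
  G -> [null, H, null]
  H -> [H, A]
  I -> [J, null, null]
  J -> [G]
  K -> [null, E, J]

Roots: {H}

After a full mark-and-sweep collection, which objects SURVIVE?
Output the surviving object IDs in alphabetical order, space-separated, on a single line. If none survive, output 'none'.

Answer: A B E F G H I J K

Derivation:
Roots: H
Mark H: refs=H A, marked=H
Mark A: refs=I B F, marked=A H
Mark I: refs=J null null, marked=A H I
Mark B: refs=K null J, marked=A B H I
Mark F: refs=I H, marked=A B F H I
Mark J: refs=G, marked=A B F H I J
Mark K: refs=null E J, marked=A B F H I J K
Mark G: refs=null H null, marked=A B F G H I J K
Mark E: refs=G, marked=A B E F G H I J K
Unmarked (collected): C D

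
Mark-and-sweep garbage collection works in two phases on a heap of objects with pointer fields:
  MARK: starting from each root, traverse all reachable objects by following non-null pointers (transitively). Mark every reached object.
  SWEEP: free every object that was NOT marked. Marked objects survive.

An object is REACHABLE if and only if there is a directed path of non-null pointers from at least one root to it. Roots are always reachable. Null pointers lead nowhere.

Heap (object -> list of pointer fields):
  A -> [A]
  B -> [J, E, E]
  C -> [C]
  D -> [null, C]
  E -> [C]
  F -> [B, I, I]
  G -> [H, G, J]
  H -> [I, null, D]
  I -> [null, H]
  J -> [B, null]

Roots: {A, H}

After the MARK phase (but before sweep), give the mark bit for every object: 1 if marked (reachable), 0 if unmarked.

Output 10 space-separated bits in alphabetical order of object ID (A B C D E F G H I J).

Roots: A H
Mark A: refs=A, marked=A
Mark H: refs=I null D, marked=A H
Mark I: refs=null H, marked=A H I
Mark D: refs=null C, marked=A D H I
Mark C: refs=C, marked=A C D H I
Unmarked (collected): B E F G J

Answer: 1 0 1 1 0 0 0 1 1 0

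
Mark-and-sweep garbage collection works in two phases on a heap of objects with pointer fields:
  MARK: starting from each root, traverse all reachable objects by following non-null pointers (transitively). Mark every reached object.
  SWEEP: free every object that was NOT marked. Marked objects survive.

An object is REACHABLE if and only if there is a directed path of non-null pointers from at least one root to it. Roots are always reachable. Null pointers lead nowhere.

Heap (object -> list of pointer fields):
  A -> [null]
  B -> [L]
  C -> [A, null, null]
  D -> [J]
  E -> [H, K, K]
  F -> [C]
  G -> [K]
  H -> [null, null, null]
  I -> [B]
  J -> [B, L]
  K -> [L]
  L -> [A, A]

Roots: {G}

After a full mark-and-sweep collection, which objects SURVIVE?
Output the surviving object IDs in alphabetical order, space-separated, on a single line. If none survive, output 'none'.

Roots: G
Mark G: refs=K, marked=G
Mark K: refs=L, marked=G K
Mark L: refs=A A, marked=G K L
Mark A: refs=null, marked=A G K L
Unmarked (collected): B C D E F H I J

Answer: A G K L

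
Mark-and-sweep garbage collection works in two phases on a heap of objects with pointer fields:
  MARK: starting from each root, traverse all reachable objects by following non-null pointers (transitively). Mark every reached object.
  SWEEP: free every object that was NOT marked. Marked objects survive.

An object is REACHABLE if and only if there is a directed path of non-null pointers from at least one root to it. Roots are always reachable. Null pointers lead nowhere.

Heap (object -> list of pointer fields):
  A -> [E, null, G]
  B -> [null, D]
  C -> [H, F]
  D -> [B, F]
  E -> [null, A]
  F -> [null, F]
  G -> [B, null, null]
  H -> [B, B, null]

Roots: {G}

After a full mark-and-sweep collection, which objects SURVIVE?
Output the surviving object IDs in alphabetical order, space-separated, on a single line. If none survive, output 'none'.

Answer: B D F G

Derivation:
Roots: G
Mark G: refs=B null null, marked=G
Mark B: refs=null D, marked=B G
Mark D: refs=B F, marked=B D G
Mark F: refs=null F, marked=B D F G
Unmarked (collected): A C E H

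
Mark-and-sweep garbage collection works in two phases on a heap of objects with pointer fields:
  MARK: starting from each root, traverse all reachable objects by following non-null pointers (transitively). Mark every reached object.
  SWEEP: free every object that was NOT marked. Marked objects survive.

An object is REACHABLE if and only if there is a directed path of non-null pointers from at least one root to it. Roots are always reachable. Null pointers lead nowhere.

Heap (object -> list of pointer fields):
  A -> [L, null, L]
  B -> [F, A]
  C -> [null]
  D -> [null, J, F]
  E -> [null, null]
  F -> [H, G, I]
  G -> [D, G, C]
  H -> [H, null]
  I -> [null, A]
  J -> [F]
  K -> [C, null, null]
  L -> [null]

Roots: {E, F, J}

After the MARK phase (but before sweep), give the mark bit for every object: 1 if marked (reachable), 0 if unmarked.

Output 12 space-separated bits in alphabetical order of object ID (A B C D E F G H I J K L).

Answer: 1 0 1 1 1 1 1 1 1 1 0 1

Derivation:
Roots: E F J
Mark E: refs=null null, marked=E
Mark F: refs=H G I, marked=E F
Mark J: refs=F, marked=E F J
Mark H: refs=H null, marked=E F H J
Mark G: refs=D G C, marked=E F G H J
Mark I: refs=null A, marked=E F G H I J
Mark D: refs=null J F, marked=D E F G H I J
Mark C: refs=null, marked=C D E F G H I J
Mark A: refs=L null L, marked=A C D E F G H I J
Mark L: refs=null, marked=A C D E F G H I J L
Unmarked (collected): B K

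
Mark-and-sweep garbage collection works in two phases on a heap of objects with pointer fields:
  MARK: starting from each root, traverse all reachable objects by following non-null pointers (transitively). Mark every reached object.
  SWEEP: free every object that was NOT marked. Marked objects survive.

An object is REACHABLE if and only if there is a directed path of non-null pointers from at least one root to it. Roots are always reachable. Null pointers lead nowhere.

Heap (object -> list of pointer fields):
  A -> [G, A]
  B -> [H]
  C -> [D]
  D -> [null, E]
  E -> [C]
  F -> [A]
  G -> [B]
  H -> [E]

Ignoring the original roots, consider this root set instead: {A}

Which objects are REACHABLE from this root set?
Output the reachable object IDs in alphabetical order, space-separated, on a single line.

Answer: A B C D E G H

Derivation:
Roots: A
Mark A: refs=G A, marked=A
Mark G: refs=B, marked=A G
Mark B: refs=H, marked=A B G
Mark H: refs=E, marked=A B G H
Mark E: refs=C, marked=A B E G H
Mark C: refs=D, marked=A B C E G H
Mark D: refs=null E, marked=A B C D E G H
Unmarked (collected): F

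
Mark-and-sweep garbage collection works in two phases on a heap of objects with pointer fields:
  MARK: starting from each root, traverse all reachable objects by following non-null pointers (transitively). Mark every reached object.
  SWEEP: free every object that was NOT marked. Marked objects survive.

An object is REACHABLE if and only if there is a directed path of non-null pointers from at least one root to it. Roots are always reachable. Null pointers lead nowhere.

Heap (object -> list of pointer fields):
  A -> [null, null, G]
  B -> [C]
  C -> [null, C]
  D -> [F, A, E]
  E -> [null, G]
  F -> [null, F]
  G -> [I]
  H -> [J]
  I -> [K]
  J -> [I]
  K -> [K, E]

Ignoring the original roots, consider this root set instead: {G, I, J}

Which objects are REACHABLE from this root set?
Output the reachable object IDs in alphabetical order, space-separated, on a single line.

Answer: E G I J K

Derivation:
Roots: G I J
Mark G: refs=I, marked=G
Mark I: refs=K, marked=G I
Mark J: refs=I, marked=G I J
Mark K: refs=K E, marked=G I J K
Mark E: refs=null G, marked=E G I J K
Unmarked (collected): A B C D F H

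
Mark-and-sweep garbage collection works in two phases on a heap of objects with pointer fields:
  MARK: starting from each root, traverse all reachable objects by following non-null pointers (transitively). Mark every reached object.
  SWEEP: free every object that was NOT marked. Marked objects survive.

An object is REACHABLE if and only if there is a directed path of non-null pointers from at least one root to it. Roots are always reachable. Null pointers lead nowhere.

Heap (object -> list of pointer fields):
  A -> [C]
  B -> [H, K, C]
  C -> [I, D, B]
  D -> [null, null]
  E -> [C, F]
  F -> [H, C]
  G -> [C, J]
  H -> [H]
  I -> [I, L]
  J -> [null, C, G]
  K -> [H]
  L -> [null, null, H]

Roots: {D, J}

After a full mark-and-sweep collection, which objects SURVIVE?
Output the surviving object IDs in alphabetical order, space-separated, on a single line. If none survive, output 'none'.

Answer: B C D G H I J K L

Derivation:
Roots: D J
Mark D: refs=null null, marked=D
Mark J: refs=null C G, marked=D J
Mark C: refs=I D B, marked=C D J
Mark G: refs=C J, marked=C D G J
Mark I: refs=I L, marked=C D G I J
Mark B: refs=H K C, marked=B C D G I J
Mark L: refs=null null H, marked=B C D G I J L
Mark H: refs=H, marked=B C D G H I J L
Mark K: refs=H, marked=B C D G H I J K L
Unmarked (collected): A E F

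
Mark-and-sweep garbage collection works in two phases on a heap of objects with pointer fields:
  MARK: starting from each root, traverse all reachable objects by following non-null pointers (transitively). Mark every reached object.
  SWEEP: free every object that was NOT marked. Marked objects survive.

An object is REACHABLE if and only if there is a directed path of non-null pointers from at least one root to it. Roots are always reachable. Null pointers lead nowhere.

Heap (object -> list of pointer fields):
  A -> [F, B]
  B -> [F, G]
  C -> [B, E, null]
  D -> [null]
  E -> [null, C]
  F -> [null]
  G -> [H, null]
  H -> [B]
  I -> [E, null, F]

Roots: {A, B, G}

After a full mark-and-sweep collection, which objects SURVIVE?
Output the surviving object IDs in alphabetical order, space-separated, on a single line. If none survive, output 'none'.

Roots: A B G
Mark A: refs=F B, marked=A
Mark B: refs=F G, marked=A B
Mark G: refs=H null, marked=A B G
Mark F: refs=null, marked=A B F G
Mark H: refs=B, marked=A B F G H
Unmarked (collected): C D E I

Answer: A B F G H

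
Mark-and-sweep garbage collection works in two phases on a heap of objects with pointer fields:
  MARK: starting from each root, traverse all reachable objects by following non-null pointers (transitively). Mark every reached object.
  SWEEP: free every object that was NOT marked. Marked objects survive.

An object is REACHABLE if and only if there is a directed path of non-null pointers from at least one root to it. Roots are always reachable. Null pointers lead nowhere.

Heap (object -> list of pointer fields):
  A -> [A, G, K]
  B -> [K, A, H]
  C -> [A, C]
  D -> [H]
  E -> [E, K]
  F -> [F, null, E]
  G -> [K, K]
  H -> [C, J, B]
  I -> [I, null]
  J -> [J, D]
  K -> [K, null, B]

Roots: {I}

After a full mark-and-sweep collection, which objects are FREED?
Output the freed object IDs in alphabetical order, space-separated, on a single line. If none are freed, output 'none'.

Roots: I
Mark I: refs=I null, marked=I
Unmarked (collected): A B C D E F G H J K

Answer: A B C D E F G H J K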